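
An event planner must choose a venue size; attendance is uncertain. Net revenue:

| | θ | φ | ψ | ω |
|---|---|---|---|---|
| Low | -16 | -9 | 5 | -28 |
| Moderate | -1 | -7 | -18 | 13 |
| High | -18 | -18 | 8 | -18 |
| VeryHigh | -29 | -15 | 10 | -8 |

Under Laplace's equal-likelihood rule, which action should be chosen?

Row averages: Low=-12, Moderate=-3.25, High=-11.5, VeryHigh=-10.5
Highest average = -3.25 → Moderate.

Moderate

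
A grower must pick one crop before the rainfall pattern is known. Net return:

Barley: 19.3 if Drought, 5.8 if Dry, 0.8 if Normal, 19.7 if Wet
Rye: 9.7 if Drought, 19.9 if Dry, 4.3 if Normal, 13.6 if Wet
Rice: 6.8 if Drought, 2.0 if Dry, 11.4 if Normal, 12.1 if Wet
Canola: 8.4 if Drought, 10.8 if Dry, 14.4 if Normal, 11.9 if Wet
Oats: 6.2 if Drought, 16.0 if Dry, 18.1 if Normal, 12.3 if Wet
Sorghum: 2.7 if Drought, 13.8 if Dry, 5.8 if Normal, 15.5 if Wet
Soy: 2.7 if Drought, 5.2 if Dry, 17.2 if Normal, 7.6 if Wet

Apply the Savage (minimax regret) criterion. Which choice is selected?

Column bests: Drought=19.3, Dry=19.9, Normal=18.1, Wet=19.7.
Barley regrets: 0.0, 14.1, 17.3, 0.0 → max 17.3
Rye regrets: 9.6, 0.0, 13.8, 6.1 → max 13.8
Rice regrets: 12.5, 17.9, 6.7, 7.6 → max 17.9
Canola regrets: 10.9, 9.1, 3.7, 7.8 → max 10.9
Oats regrets: 13.1, 3.9, 0.0, 7.4 → max 13.1
Sorghum regrets: 16.6, 6.1, 12.3, 4.2 → max 16.6
Soy regrets: 16.6, 14.7, 0.9, 12.1 → max 16.6
Smallest max regret = 10.9 → Canola.

Canola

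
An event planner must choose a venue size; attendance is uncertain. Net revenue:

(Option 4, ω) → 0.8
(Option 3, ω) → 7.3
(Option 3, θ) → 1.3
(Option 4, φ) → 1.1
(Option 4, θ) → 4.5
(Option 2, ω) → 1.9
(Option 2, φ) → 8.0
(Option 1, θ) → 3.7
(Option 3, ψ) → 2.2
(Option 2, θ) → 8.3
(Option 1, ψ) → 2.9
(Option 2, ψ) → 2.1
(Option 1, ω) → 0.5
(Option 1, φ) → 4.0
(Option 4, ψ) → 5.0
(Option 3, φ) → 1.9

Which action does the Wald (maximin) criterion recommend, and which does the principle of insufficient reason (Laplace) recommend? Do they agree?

Row minima: Option 1=0.5, Option 2=1.9, Option 3=1.3, Option 4=0.8
Best worst-case = 1.9 → Option 2.
Row averages: Option 1=2.775, Option 2=5.075, Option 3=3.175, Option 4=2.85
Highest average = 5.075 → Option 2.

maximin → Option 2; laplace → Option 2 (agree)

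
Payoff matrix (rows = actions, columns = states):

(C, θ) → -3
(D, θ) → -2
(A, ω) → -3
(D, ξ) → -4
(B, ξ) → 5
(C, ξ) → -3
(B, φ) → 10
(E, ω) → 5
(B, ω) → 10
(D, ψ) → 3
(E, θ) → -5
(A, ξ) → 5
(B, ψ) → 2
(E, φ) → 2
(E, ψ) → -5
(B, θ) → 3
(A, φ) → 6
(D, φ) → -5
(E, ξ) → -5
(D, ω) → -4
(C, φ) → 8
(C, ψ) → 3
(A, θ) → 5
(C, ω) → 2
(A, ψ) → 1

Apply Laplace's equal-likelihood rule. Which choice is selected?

B

Row averages: A=2.8, B=6, C=1.4, D=-2.4, E=-1.6
Highest average = 6 → B.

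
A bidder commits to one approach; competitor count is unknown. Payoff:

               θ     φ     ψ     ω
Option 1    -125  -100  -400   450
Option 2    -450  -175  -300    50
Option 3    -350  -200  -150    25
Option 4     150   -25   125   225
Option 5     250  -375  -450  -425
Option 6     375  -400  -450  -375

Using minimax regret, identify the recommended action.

Column bests: θ=375, φ=-25, ψ=125, ω=450.
Option 1 regrets: 500, 75, 525, 0 → max 525
Option 2 regrets: 825, 150, 425, 400 → max 825
Option 3 regrets: 725, 175, 275, 425 → max 725
Option 4 regrets: 225, 0, 0, 225 → max 225
Option 5 regrets: 125, 350, 575, 875 → max 875
Option 6 regrets: 0, 375, 575, 825 → max 825
Smallest max regret = 225 → Option 4.

Option 4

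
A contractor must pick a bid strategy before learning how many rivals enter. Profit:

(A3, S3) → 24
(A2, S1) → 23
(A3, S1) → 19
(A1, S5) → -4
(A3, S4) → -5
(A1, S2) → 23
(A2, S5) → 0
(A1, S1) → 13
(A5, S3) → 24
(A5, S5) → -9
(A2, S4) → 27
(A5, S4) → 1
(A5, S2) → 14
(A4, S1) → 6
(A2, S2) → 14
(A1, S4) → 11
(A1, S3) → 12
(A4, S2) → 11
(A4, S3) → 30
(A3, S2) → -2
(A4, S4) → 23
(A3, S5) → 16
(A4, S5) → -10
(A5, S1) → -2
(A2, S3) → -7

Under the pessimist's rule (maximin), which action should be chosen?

A1

Row minima: A1=-4, A2=-7, A3=-5, A4=-10, A5=-9
Best worst-case = -4 → A1.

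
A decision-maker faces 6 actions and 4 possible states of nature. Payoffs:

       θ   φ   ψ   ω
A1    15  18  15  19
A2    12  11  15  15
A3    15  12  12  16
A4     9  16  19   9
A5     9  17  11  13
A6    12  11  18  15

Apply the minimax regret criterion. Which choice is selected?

A1

Column bests: θ=15, φ=18, ψ=19, ω=19.
A1 regrets: 0, 0, 4, 0 → max 4
A2 regrets: 3, 7, 4, 4 → max 7
A3 regrets: 0, 6, 7, 3 → max 7
A4 regrets: 6, 2, 0, 10 → max 10
A5 regrets: 6, 1, 8, 6 → max 8
A6 regrets: 3, 7, 1, 4 → max 7
Smallest max regret = 4 → A1.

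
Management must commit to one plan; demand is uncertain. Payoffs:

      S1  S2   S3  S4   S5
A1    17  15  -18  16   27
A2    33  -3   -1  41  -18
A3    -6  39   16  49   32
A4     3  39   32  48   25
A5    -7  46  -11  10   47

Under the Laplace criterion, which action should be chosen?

Row averages: A1=11.4, A2=10.4, A3=26, A4=29.4, A5=17
Highest average = 29.4 → A4.

A4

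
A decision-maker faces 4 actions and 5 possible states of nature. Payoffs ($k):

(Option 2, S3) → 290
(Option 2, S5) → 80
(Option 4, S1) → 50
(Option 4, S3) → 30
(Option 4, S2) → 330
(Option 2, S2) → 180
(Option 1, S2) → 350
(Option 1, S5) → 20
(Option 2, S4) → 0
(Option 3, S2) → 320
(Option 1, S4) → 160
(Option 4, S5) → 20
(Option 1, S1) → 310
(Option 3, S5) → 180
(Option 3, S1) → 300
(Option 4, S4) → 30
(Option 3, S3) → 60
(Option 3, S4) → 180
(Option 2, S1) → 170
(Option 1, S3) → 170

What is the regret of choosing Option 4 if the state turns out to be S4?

150

Best payoff under S4 is 180.
Regret = 180 − 30 = 150.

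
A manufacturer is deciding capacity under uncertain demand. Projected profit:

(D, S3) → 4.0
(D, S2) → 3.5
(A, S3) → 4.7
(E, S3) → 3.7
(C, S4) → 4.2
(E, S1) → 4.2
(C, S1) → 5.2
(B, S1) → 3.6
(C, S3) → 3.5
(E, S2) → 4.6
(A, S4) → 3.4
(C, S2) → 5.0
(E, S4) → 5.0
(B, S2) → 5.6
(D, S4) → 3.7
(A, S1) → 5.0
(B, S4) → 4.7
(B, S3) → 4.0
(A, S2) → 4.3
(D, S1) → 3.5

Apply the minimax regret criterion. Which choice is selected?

Column bests: S1=5.2, S2=5.6, S3=4.7, S4=5.0.
A regrets: 0.2, 1.3, 0.0, 1.6 → max 1.6
B regrets: 1.6, 0.0, 0.7, 0.3 → max 1.6
C regrets: 0.0, 0.6, 1.2, 0.8 → max 1.2
D regrets: 1.7, 2.1, 0.7, 1.3 → max 2.1
E regrets: 1.0, 1.0, 1.0, 0.0 → max 1.0
Smallest max regret = 1.0 → E.

E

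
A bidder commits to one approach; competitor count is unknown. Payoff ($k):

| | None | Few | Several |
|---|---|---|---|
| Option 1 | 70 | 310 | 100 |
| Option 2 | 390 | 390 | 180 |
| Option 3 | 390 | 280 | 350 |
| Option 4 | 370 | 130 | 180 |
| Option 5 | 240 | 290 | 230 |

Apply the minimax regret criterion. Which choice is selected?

Column bests: None=390, Few=390, Several=350.
Option 1 regrets: 320, 80, 250 → max 320
Option 2 regrets: 0, 0, 170 → max 170
Option 3 regrets: 0, 110, 0 → max 110
Option 4 regrets: 20, 260, 170 → max 260
Option 5 regrets: 150, 100, 120 → max 150
Smallest max regret = 110 → Option 3.

Option 3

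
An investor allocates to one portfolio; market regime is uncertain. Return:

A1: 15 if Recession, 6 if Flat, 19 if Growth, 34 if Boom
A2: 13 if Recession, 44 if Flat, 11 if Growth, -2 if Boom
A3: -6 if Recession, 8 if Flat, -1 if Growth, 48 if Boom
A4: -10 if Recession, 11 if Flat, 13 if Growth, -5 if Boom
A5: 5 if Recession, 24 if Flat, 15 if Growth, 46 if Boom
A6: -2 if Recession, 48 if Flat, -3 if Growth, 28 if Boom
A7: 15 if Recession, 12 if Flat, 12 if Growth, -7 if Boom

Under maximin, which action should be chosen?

A1

Row minima: A1=6, A2=-2, A3=-6, A4=-10, A5=5, A6=-3, A7=-7
Best worst-case = 6 → A1.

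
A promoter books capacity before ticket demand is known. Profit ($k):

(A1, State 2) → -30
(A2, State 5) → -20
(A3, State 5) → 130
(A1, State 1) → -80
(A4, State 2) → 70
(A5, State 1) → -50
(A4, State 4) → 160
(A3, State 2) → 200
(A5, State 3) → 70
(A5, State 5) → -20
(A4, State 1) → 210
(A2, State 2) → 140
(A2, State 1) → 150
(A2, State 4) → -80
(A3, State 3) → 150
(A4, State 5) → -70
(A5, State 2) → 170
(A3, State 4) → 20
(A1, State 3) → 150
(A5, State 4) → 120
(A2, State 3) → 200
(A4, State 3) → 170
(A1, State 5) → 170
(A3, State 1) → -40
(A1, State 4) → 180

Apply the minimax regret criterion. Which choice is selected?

A4

Column bests: State 1=210, State 2=200, State 3=200, State 4=180, State 5=170.
A1 regrets: 290, 230, 50, 0, 0 → max 290
A2 regrets: 60, 60, 0, 260, 190 → max 260
A3 regrets: 250, 0, 50, 160, 40 → max 250
A4 regrets: 0, 130, 30, 20, 240 → max 240
A5 regrets: 260, 30, 130, 60, 190 → max 260
Smallest max regret = 240 → A4.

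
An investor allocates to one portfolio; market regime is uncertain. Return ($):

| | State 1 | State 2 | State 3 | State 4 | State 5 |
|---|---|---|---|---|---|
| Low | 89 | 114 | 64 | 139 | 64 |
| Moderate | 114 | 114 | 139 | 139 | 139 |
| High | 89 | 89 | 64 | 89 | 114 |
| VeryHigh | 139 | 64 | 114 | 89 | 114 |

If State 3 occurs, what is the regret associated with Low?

Best payoff under State 3 is 139.
Regret = 139 − 64 = 75.

75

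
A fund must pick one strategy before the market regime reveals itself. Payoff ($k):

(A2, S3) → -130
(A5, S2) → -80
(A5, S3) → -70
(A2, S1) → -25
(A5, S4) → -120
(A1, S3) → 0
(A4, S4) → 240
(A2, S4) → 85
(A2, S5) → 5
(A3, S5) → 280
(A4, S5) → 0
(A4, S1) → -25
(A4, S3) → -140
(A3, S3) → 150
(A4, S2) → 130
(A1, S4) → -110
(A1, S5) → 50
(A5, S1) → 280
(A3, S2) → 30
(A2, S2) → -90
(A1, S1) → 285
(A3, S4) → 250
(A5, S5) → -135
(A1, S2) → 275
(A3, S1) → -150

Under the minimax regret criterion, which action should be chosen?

A4

Column bests: S1=285, S2=275, S3=150, S4=250, S5=280.
A1 regrets: 0, 0, 150, 360, 230 → max 360
A2 regrets: 310, 365, 280, 165, 275 → max 365
A3 regrets: 435, 245, 0, 0, 0 → max 435
A4 regrets: 310, 145, 290, 10, 280 → max 310
A5 regrets: 5, 355, 220, 370, 415 → max 415
Smallest max regret = 310 → A4.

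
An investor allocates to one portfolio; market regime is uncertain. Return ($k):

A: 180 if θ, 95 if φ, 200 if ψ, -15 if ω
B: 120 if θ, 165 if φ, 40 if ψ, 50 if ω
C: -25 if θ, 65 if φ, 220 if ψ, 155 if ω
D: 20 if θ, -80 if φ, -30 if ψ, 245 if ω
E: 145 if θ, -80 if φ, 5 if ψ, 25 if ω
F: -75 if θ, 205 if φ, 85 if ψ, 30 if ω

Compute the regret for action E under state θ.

35

Best payoff under θ is 180.
Regret = 180 − 145 = 35.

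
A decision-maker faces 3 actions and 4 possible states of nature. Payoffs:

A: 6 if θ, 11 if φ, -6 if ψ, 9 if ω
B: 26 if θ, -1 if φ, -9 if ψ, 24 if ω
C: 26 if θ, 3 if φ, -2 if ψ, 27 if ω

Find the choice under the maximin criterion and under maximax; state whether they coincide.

Row minima: A=-6, B=-9, C=-2
Best worst-case = -2 → C.
Row maxima: A=11, B=26, C=27
Best best-case = 27 → C.

maximin → C; maximax → C (agree)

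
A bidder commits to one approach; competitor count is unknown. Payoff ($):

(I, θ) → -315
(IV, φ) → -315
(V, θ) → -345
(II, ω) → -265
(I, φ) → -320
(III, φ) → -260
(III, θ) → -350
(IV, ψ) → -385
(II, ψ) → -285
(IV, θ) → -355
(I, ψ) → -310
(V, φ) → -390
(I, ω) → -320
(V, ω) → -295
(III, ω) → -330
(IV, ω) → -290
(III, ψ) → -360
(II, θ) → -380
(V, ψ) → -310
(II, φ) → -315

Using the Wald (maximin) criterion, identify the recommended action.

Row minima: I=-320, II=-380, III=-360, IV=-385, V=-390
Best worst-case = -320 → I.

I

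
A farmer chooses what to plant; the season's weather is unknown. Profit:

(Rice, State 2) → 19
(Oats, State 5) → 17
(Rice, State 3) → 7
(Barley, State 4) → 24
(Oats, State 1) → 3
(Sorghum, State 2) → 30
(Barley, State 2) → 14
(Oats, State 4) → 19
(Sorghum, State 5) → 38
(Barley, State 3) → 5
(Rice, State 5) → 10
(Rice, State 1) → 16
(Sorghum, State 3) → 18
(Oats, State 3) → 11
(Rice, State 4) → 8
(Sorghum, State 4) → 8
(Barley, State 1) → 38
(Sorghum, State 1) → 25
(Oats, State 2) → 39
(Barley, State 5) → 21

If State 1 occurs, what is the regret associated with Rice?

Best payoff under State 1 is 38.
Regret = 38 − 16 = 22.

22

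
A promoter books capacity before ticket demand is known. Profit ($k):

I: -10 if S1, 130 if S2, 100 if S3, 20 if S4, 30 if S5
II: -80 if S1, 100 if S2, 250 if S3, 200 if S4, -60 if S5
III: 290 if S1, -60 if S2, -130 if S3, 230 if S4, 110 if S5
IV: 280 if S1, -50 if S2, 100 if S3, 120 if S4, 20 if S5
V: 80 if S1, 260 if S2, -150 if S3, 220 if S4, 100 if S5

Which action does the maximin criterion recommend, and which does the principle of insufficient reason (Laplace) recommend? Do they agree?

maximin → I; laplace → V (disagree)

Row minima: I=-10, II=-80, III=-130, IV=-50, V=-150
Best worst-case = -10 → I.
Row averages: I=54, II=82, III=88, IV=94, V=102
Highest average = 102 → V.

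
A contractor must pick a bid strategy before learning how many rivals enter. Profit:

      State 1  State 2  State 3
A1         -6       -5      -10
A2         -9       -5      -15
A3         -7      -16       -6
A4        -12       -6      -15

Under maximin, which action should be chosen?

Row minima: A1=-10, A2=-15, A3=-16, A4=-15
Best worst-case = -10 → A1.

A1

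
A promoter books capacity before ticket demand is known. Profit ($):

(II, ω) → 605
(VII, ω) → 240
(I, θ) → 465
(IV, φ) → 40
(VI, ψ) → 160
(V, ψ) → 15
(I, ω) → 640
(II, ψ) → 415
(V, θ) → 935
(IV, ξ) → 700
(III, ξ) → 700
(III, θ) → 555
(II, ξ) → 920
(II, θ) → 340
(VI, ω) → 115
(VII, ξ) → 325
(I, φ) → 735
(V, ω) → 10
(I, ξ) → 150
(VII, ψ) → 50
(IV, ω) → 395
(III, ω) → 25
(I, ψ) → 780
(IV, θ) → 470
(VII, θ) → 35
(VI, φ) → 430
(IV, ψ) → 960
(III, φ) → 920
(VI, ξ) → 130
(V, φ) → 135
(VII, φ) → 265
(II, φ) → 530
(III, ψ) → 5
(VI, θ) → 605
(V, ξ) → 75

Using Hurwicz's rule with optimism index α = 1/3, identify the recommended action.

II

I: 1/3·780 + 2/3·150 = 360
II: 1/3·920 + 2/3·340 = 1600/3
III: 1/3·920 + 2/3·5 = 310
IV: 1/3·960 + 2/3·40 = 1040/3
V: 1/3·935 + 2/3·10 = 955/3
VI: 1/3·605 + 2/3·115 = 835/3
VII: 1/3·325 + 2/3·35 = 395/3
Highest Hurwicz score = 1600/3 → II.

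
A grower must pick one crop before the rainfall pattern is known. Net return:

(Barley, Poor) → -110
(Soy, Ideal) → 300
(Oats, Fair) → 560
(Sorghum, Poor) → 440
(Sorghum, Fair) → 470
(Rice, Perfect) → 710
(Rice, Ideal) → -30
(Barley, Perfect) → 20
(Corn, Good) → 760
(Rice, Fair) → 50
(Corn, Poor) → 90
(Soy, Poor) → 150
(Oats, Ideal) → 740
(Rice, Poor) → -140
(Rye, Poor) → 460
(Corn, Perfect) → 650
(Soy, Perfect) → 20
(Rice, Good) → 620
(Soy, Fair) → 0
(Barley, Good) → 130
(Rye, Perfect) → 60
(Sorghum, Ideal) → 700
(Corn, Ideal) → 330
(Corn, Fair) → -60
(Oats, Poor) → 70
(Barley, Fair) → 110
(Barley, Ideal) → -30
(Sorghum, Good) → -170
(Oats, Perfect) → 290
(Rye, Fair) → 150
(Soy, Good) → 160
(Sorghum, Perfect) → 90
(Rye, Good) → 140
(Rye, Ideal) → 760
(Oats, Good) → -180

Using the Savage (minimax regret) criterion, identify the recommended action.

Column bests: Poor=460, Fair=560, Good=760, Ideal=760, Perfect=710.
Rice regrets: 600, 510, 140, 790, 0 → max 790
Barley regrets: 570, 450, 630, 790, 690 → max 790
Oats regrets: 390, 0, 940, 20, 420 → max 940
Soy regrets: 310, 560, 600, 460, 690 → max 690
Sorghum regrets: 20, 90, 930, 60, 620 → max 930
Rye regrets: 0, 410, 620, 0, 650 → max 650
Corn regrets: 370, 620, 0, 430, 60 → max 620
Smallest max regret = 620 → Corn.

Corn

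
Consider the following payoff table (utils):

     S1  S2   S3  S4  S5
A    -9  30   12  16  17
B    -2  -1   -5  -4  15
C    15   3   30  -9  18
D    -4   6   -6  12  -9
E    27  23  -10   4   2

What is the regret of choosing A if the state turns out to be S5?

1

Best payoff under S5 is 18.
Regret = 18 − 17 = 1.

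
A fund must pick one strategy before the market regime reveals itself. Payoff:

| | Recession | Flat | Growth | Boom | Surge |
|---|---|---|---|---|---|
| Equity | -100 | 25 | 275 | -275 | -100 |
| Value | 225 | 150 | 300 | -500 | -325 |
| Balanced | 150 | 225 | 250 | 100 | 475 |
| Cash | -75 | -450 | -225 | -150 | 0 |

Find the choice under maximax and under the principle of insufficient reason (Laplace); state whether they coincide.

Row maxima: Equity=275, Value=300, Balanced=475, Cash=0
Best best-case = 475 → Balanced.
Row averages: Equity=-35, Value=-30, Balanced=240, Cash=-180
Highest average = 240 → Balanced.

maximax → Balanced; laplace → Balanced (agree)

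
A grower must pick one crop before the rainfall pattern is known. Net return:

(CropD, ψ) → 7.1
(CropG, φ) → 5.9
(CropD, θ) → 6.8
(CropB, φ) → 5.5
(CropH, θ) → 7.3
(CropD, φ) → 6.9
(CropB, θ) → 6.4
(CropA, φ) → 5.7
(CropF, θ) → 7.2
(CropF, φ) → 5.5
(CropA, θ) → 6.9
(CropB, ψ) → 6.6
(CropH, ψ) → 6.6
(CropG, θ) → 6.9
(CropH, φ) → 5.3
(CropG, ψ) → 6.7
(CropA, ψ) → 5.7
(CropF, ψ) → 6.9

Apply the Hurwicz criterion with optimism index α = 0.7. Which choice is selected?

CropD

CropA: 0.7·6.9 + 0.3·5.7 = 6.54
CropG: 0.7·6.9 + 0.3·5.9 = 6.6
CropB: 0.7·6.6 + 0.3·5.5 = 6.27
CropH: 0.7·7.3 + 0.3·5.3 = 6.7
CropD: 0.7·7.1 + 0.3·6.8 = 7.01
CropF: 0.7·7.2 + 0.3·5.5 = 6.69
Highest Hurwicz score = 7.01 → CropD.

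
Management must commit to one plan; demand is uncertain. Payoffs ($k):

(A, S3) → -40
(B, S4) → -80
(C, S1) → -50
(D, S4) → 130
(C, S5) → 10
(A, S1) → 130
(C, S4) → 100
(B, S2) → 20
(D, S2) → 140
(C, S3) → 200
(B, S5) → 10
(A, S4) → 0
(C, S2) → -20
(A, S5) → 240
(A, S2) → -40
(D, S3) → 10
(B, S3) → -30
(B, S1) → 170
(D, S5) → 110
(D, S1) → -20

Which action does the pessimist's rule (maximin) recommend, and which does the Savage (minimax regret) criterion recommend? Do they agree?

maximin → D; minimax regret → D (agree)

Row minima: A=-40, B=-80, C=-50, D=-20
Best worst-case = -20 → D.
Column bests: S1=170, S2=140, S3=200, S4=130, S5=240.
A regrets: 40, 180, 240, 130, 0 → max 240
B regrets: 0, 120, 230, 210, 230 → max 230
C regrets: 220, 160, 0, 30, 230 → max 230
D regrets: 190, 0, 190, 0, 130 → max 190
Smallest max regret = 190 → D.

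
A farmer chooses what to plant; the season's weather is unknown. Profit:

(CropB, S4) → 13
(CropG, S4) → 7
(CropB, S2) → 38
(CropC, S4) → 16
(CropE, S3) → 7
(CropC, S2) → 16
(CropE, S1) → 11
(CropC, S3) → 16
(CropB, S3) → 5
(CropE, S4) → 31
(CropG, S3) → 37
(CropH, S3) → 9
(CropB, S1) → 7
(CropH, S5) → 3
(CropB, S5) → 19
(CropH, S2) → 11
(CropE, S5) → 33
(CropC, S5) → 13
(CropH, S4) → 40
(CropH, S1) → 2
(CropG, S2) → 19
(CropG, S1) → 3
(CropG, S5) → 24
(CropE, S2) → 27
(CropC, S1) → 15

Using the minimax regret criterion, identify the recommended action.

CropC

Column bests: S1=15, S2=38, S3=37, S4=40, S5=33.
CropH regrets: 13, 27, 28, 0, 30 → max 30
CropG regrets: 12, 19, 0, 33, 9 → max 33
CropB regrets: 8, 0, 32, 27, 14 → max 32
CropE regrets: 4, 11, 30, 9, 0 → max 30
CropC regrets: 0, 22, 21, 24, 20 → max 24
Smallest max regret = 24 → CropC.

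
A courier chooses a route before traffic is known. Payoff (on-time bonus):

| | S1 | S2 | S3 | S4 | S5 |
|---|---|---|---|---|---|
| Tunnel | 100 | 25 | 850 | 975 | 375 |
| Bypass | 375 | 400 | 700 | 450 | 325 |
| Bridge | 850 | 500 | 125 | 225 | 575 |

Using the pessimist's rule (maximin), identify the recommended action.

Row minima: Tunnel=25, Bypass=325, Bridge=125
Best worst-case = 325 → Bypass.

Bypass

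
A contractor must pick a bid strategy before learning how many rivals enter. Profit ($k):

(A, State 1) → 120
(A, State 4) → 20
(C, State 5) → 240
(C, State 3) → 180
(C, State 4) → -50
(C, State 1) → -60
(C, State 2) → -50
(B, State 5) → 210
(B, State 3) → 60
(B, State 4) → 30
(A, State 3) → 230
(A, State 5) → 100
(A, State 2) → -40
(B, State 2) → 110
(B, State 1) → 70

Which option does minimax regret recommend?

Column bests: State 1=120, State 2=110, State 3=230, State 4=30, State 5=240.
A regrets: 0, 150, 0, 10, 140 → max 150
B regrets: 50, 0, 170, 0, 30 → max 170
C regrets: 180, 160, 50, 80, 0 → max 180
Smallest max regret = 150 → A.

A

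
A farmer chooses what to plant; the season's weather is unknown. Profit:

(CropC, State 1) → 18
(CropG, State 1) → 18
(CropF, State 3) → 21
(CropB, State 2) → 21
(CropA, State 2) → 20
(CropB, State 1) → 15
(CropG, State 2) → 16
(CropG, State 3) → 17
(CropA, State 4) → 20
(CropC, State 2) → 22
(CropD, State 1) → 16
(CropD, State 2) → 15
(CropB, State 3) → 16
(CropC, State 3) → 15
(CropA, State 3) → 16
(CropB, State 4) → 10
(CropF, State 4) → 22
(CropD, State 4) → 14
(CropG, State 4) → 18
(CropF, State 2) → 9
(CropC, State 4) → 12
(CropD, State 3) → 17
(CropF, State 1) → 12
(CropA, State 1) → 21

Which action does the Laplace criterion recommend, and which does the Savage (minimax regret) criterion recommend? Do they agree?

Row averages: CropF=16, CropD=15.5, CropB=15.5, CropA=19.25, CropC=16.75, CropG=17.25
Highest average = 19.25 → CropA.
Column bests: State 1=21, State 2=22, State 3=21, State 4=22.
CropF regrets: 9, 13, 0, 0 → max 13
CropD regrets: 5, 7, 4, 8 → max 8
CropB regrets: 6, 1, 5, 12 → max 12
CropA regrets: 0, 2, 5, 2 → max 5
CropC regrets: 3, 0, 6, 10 → max 10
CropG regrets: 3, 6, 4, 4 → max 6
Smallest max regret = 5 → CropA.

laplace → CropA; minimax regret → CropA (agree)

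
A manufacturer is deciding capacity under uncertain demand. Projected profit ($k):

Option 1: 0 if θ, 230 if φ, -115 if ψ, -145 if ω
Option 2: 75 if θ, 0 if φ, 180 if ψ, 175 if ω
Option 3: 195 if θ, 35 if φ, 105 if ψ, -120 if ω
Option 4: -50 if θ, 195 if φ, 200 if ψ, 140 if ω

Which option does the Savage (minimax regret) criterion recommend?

Option 2

Column bests: θ=195, φ=230, ψ=200, ω=175.
Option 1 regrets: 195, 0, 315, 320 → max 320
Option 2 regrets: 120, 230, 20, 0 → max 230
Option 3 regrets: 0, 195, 95, 295 → max 295
Option 4 regrets: 245, 35, 0, 35 → max 245
Smallest max regret = 230 → Option 2.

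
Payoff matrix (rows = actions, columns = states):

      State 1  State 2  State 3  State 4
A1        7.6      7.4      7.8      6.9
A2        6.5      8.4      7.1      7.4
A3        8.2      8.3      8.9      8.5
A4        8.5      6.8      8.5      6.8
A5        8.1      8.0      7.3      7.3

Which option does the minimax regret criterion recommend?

A3

Column bests: State 1=8.5, State 2=8.4, State 3=8.9, State 4=8.5.
A1 regrets: 0.9, 1.0, 1.1, 1.6 → max 1.6
A2 regrets: 2.0, 0.0, 1.8, 1.1 → max 2.0
A3 regrets: 0.3, 0.1, 0.0, 0.0 → max 0.3
A4 regrets: 0.0, 1.6, 0.4, 1.7 → max 1.7
A5 regrets: 0.4, 0.4, 1.6, 1.2 → max 1.6
Smallest max regret = 0.3 → A3.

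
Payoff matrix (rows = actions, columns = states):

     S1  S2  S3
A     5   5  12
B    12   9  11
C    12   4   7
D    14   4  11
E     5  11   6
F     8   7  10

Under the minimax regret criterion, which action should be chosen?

Column bests: S1=14, S2=11, S3=12.
A regrets: 9, 6, 0 → max 9
B regrets: 2, 2, 1 → max 2
C regrets: 2, 7, 5 → max 7
D regrets: 0, 7, 1 → max 7
E regrets: 9, 0, 6 → max 9
F regrets: 6, 4, 2 → max 6
Smallest max regret = 2 → B.

B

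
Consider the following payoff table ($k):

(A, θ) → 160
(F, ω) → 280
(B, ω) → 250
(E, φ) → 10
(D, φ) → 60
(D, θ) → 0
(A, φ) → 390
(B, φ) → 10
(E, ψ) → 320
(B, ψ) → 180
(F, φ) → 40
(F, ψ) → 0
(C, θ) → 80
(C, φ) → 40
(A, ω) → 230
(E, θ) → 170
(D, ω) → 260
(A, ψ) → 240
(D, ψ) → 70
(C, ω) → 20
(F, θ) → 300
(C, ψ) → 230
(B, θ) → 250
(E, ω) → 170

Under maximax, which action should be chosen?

A

Row maxima: A=390, B=250, C=230, D=260, E=320, F=300
Best best-case = 390 → A.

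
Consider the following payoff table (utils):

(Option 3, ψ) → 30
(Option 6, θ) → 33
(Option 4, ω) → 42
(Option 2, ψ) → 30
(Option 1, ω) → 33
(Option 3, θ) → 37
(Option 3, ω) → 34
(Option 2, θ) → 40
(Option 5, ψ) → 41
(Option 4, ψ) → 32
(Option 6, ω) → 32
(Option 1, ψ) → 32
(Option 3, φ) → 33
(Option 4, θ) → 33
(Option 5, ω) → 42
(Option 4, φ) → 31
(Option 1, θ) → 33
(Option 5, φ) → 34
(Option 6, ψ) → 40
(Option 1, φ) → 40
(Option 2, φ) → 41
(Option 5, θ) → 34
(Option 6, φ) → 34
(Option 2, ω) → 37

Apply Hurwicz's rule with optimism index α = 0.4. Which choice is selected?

Option 1: 0.4·40 + 0.6·32 = 35.2
Option 2: 0.4·41 + 0.6·30 = 34.4
Option 3: 0.4·37 + 0.6·30 = 32.8
Option 4: 0.4·42 + 0.6·31 = 35.4
Option 5: 0.4·42 + 0.6·34 = 37.2
Option 6: 0.4·40 + 0.6·32 = 35.2
Highest Hurwicz score = 37.2 → Option 5.

Option 5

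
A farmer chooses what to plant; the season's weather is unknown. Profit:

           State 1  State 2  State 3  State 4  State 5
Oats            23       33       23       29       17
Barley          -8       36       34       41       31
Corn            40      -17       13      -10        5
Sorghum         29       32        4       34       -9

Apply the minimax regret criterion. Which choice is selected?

Column bests: State 1=40, State 2=36, State 3=34, State 4=41, State 5=31.
Oats regrets: 17, 3, 11, 12, 14 → max 17
Barley regrets: 48, 0, 0, 0, 0 → max 48
Corn regrets: 0, 53, 21, 51, 26 → max 53
Sorghum regrets: 11, 4, 30, 7, 40 → max 40
Smallest max regret = 17 → Oats.

Oats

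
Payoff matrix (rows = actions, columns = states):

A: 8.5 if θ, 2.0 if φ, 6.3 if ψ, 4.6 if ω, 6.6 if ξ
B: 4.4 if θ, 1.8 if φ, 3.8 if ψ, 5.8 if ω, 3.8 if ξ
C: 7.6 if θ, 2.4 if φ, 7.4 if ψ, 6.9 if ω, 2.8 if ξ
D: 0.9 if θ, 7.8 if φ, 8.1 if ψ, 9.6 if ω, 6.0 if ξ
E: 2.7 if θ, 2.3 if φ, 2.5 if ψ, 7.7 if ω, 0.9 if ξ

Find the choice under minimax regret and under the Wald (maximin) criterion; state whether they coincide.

Column bests: θ=8.5, φ=7.8, ψ=8.1, ω=9.6, ξ=6.6.
A regrets: 0.0, 5.8, 1.8, 5.0, 0.0 → max 5.8
B regrets: 4.1, 6.0, 4.3, 3.8, 2.8 → max 6.0
C regrets: 0.9, 5.4, 0.7, 2.7, 3.8 → max 5.4
D regrets: 7.6, 0.0, 0.0, 0.0, 0.6 → max 7.6
E regrets: 5.8, 5.5, 5.6, 1.9, 5.7 → max 5.8
Smallest max regret = 5.4 → C.
Row minima: A=2.0, B=1.8, C=2.4, D=0.9, E=0.9
Best worst-case = 2.4 → C.

minimax regret → C; maximin → C (agree)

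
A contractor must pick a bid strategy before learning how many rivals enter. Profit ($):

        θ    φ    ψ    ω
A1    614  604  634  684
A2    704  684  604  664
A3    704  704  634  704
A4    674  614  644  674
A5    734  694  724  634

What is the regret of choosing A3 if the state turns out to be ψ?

90

Best payoff under ψ is 724.
Regret = 724 − 634 = 90.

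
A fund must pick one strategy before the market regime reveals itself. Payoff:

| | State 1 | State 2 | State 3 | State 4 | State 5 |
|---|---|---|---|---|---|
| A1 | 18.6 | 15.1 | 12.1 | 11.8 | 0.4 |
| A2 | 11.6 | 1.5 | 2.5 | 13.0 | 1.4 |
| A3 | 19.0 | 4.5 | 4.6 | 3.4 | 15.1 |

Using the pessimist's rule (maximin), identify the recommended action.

A3

Row minima: A1=0.4, A2=1.4, A3=3.4
Best worst-case = 3.4 → A3.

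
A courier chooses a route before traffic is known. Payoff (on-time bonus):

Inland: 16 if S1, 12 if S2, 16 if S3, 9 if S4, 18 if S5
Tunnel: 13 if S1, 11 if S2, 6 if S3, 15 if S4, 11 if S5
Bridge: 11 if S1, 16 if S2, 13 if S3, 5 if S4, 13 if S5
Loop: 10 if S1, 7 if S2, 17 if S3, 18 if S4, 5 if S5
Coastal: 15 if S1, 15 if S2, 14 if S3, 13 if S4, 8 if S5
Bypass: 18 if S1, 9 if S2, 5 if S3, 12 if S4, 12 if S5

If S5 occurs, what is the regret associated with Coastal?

10

Best payoff under S5 is 18.
Regret = 18 − 8 = 10.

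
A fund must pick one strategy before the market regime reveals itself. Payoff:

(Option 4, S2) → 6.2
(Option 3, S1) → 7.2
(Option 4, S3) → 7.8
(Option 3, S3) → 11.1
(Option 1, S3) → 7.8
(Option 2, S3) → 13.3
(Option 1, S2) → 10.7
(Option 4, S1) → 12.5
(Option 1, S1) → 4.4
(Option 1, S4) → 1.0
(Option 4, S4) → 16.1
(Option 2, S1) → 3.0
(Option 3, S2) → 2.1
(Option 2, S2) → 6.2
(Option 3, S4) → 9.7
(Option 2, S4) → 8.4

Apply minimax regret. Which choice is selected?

Column bests: S1=12.5, S2=10.7, S3=13.3, S4=16.1.
Option 1 regrets: 8.1, 0.0, 5.5, 15.1 → max 15.1
Option 2 regrets: 9.5, 4.5, 0.0, 7.7 → max 9.5
Option 3 regrets: 5.3, 8.6, 2.2, 6.4 → max 8.6
Option 4 regrets: 0.0, 4.5, 5.5, 0.0 → max 5.5
Smallest max regret = 5.5 → Option 4.

Option 4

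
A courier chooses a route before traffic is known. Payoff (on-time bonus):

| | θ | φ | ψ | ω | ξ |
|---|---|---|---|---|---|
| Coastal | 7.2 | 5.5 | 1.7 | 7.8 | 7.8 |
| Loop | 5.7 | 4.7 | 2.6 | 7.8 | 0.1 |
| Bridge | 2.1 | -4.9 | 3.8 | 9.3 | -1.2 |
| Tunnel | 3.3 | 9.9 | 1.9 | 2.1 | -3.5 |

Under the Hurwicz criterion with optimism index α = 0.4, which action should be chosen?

Coastal

Coastal: 0.4·7.8 + 0.6·1.7 = 4.14
Loop: 0.4·7.8 + 0.6·0.1 = 3.18
Bridge: 0.4·9.3 + 0.6·(-4.9) = 0.78
Tunnel: 0.4·9.9 + 0.6·(-3.5) = 1.86
Highest Hurwicz score = 4.14 → Coastal.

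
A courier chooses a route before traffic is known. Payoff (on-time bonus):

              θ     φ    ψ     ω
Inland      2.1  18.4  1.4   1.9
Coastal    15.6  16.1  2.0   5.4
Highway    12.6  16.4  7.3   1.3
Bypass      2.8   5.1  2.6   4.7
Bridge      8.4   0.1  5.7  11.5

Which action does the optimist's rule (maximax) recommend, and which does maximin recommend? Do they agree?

maximax → Inland; maximin → Bypass (disagree)

Row maxima: Inland=18.4, Coastal=16.1, Highway=16.4, Bypass=5.1, Bridge=11.5
Best best-case = 18.4 → Inland.
Row minima: Inland=1.4, Coastal=2.0, Highway=1.3, Bypass=2.6, Bridge=0.1
Best worst-case = 2.6 → Bypass.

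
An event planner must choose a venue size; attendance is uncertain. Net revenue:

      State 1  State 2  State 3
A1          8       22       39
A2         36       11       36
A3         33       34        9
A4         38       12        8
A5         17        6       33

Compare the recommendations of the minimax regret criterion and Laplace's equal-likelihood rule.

minimax regret → A2; laplace → A2 (agree)

Column bests: State 1=38, State 2=34, State 3=39.
A1 regrets: 30, 12, 0 → max 30
A2 regrets: 2, 23, 3 → max 23
A3 regrets: 5, 0, 30 → max 30
A4 regrets: 0, 22, 31 → max 31
A5 regrets: 21, 28, 6 → max 28
Smallest max regret = 23 → A2.
Row averages: A1=23, A2=83/3, A3=76/3, A4=58/3, A5=56/3
Highest average = 83/3 → A2.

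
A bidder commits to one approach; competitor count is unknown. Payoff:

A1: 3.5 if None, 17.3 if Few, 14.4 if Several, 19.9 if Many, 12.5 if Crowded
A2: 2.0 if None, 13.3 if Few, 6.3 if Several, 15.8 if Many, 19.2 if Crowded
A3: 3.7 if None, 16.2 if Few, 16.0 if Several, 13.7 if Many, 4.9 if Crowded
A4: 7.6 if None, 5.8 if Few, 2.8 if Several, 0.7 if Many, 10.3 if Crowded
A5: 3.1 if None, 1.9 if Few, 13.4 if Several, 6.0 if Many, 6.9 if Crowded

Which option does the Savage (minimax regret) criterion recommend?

Column bests: None=7.6, Few=17.3, Several=16.0, Many=19.9, Crowded=19.2.
A1 regrets: 4.1, 0.0, 1.6, 0.0, 6.7 → max 6.7
A2 regrets: 5.6, 4.0, 9.7, 4.1, 0.0 → max 9.7
A3 regrets: 3.9, 1.1, 0.0, 6.2, 14.3 → max 14.3
A4 regrets: 0.0, 11.5, 13.2, 19.2, 8.9 → max 19.2
A5 regrets: 4.5, 15.4, 2.6, 13.9, 12.3 → max 15.4
Smallest max regret = 6.7 → A1.

A1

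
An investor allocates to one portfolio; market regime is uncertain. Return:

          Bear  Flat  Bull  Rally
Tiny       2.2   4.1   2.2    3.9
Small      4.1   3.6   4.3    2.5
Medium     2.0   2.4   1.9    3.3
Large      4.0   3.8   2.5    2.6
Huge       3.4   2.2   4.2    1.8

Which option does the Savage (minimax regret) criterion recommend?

Column bests: Bear=4.1, Flat=4.1, Bull=4.3, Rally=3.9.
Tiny regrets: 1.9, 0.0, 2.1, 0.0 → max 2.1
Small regrets: 0.0, 0.5, 0.0, 1.4 → max 1.4
Medium regrets: 2.1, 1.7, 2.4, 0.6 → max 2.4
Large regrets: 0.1, 0.3, 1.8, 1.3 → max 1.8
Huge regrets: 0.7, 1.9, 0.1, 2.1 → max 2.1
Smallest max regret = 1.4 → Small.

Small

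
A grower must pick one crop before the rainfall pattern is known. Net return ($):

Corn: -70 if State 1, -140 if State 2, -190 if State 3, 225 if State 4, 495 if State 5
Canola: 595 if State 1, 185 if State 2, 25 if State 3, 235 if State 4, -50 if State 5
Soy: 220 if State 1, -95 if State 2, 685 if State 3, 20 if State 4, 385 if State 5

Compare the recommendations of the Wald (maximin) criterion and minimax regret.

maximin → Canola; minimax regret → Soy (disagree)

Row minima: Corn=-190, Canola=-50, Soy=-95
Best worst-case = -50 → Canola.
Column bests: State 1=595, State 2=185, State 3=685, State 4=235, State 5=495.
Corn regrets: 665, 325, 875, 10, 0 → max 875
Canola regrets: 0, 0, 660, 0, 545 → max 660
Soy regrets: 375, 280, 0, 215, 110 → max 375
Smallest max regret = 375 → Soy.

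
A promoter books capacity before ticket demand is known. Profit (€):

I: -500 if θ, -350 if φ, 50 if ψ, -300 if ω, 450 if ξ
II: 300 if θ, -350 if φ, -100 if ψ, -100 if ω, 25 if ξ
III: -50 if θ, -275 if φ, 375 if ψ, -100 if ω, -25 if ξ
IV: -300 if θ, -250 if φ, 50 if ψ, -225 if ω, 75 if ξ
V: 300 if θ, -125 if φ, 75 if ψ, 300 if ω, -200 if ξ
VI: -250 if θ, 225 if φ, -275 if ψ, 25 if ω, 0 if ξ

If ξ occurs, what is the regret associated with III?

Best payoff under ξ is 450.
Regret = 450 − (-25) = 475.

475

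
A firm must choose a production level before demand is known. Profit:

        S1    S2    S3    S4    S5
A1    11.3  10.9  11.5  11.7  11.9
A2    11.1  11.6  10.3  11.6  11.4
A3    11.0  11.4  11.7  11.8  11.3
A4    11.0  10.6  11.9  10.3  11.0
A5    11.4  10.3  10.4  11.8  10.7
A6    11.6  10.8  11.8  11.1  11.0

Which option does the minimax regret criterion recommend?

A3

Column bests: S1=11.6, S2=11.6, S3=11.9, S4=11.8, S5=11.9.
A1 regrets: 0.3, 0.7, 0.4, 0.1, 0.0 → max 0.7
A2 regrets: 0.5, 0.0, 1.6, 0.2, 0.5 → max 1.6
A3 regrets: 0.6, 0.2, 0.2, 0.0, 0.6 → max 0.6
A4 regrets: 0.6, 1.0, 0.0, 1.5, 0.9 → max 1.5
A5 regrets: 0.2, 1.3, 1.5, 0.0, 1.2 → max 1.5
A6 regrets: 0.0, 0.8, 0.1, 0.7, 0.9 → max 0.9
Smallest max regret = 0.6 → A3.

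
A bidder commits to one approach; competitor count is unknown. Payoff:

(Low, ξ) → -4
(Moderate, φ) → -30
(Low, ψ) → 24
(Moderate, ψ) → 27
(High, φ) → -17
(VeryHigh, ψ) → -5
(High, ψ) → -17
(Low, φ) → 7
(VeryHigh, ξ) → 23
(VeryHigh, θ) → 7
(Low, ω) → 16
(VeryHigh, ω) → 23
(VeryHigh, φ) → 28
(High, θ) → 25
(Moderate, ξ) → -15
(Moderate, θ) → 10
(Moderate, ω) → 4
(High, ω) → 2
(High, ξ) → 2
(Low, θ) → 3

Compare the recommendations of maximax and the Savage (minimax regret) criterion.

maximax → VeryHigh; minimax regret → Low (disagree)

Row maxima: Low=24, Moderate=27, High=25, VeryHigh=28
Best best-case = 28 → VeryHigh.
Column bests: θ=25, φ=28, ψ=27, ω=23, ξ=23.
Low regrets: 22, 21, 3, 7, 27 → max 27
Moderate regrets: 15, 58, 0, 19, 38 → max 58
High regrets: 0, 45, 44, 21, 21 → max 45
VeryHigh regrets: 18, 0, 32, 0, 0 → max 32
Smallest max regret = 27 → Low.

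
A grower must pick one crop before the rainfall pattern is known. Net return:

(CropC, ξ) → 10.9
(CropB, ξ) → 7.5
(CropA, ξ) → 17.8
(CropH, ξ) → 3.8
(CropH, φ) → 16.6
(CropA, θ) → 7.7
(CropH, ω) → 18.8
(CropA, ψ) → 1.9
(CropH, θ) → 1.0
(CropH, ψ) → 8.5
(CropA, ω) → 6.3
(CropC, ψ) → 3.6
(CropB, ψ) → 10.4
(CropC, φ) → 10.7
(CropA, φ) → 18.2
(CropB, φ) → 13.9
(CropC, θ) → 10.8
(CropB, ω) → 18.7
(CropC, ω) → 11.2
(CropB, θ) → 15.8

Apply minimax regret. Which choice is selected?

CropC

Column bests: θ=15.8, φ=18.2, ψ=10.4, ω=18.8, ξ=17.8.
CropH regrets: 14.8, 1.6, 1.9, 0.0, 14.0 → max 14.8
CropA regrets: 8.1, 0.0, 8.5, 12.5, 0.0 → max 12.5
CropB regrets: 0.0, 4.3, 0.0, 0.1, 10.3 → max 10.3
CropC regrets: 5.0, 7.5, 6.8, 7.6, 6.9 → max 7.6
Smallest max regret = 7.6 → CropC.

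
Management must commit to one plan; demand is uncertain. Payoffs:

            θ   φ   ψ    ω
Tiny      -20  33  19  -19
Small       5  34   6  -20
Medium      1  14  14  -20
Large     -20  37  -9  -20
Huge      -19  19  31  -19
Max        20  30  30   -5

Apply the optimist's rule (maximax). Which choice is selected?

Large

Row maxima: Tiny=33, Small=34, Medium=14, Large=37, Huge=31, Max=30
Best best-case = 37 → Large.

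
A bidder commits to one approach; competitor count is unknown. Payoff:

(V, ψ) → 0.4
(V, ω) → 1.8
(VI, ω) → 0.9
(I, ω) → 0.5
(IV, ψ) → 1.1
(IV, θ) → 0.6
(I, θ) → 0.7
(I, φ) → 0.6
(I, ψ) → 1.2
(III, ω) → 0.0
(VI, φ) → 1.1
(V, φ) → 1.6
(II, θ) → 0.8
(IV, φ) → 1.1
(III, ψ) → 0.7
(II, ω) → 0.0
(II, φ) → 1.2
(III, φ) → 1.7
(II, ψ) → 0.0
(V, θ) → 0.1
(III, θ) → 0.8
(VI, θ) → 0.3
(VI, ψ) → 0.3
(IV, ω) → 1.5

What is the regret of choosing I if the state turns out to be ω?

Best payoff under ω is 1.8.
Regret = 1.8 − 0.5 = 1.3.

1.3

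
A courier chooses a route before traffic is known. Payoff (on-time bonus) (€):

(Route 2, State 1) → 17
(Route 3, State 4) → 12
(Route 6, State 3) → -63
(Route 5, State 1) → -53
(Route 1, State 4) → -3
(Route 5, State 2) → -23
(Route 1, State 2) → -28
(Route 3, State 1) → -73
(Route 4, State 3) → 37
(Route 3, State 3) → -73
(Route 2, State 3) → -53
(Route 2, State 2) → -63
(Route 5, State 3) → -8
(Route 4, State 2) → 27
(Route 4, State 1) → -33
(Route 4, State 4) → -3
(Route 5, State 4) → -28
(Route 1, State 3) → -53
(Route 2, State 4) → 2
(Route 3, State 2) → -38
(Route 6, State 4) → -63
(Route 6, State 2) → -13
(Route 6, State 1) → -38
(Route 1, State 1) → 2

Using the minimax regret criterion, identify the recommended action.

Route 4

Column bests: State 1=17, State 2=27, State 3=37, State 4=12.
Route 1 regrets: 15, 55, 90, 15 → max 90
Route 2 regrets: 0, 90, 90, 10 → max 90
Route 3 regrets: 90, 65, 110, 0 → max 110
Route 4 regrets: 50, 0, 0, 15 → max 50
Route 5 regrets: 70, 50, 45, 40 → max 70
Route 6 regrets: 55, 40, 100, 75 → max 100
Smallest max regret = 50 → Route 4.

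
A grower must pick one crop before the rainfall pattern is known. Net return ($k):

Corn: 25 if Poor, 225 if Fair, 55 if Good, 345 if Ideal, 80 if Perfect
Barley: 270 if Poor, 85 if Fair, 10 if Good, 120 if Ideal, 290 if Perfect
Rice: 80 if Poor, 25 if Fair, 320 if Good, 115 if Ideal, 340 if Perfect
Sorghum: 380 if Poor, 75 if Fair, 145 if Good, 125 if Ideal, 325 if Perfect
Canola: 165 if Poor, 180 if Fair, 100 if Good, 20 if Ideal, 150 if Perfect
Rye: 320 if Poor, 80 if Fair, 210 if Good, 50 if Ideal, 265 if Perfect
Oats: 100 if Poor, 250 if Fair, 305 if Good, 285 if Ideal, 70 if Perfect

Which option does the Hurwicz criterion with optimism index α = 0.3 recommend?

Sorghum

Corn: 0.3·345 + 0.7·25 = 121
Barley: 0.3·290 + 0.7·10 = 94
Rice: 0.3·340 + 0.7·25 = 119.5
Sorghum: 0.3·380 + 0.7·75 = 166.5
Canola: 0.3·180 + 0.7·20 = 68
Rye: 0.3·320 + 0.7·50 = 131
Oats: 0.3·305 + 0.7·70 = 140.5
Highest Hurwicz score = 166.5 → Sorghum.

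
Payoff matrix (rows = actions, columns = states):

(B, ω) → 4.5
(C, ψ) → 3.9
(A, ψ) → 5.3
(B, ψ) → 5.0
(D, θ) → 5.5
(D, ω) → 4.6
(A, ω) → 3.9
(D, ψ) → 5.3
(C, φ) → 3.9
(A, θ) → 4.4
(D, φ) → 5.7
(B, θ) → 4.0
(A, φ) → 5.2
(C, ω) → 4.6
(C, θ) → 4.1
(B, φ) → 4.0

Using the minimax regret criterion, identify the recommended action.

Column bests: θ=5.5, φ=5.7, ψ=5.3, ω=4.6.
A regrets: 1.1, 0.5, 0.0, 0.7 → max 1.1
B regrets: 1.5, 1.7, 0.3, 0.1 → max 1.7
C regrets: 1.4, 1.8, 1.4, 0.0 → max 1.8
D regrets: 0.0, 0.0, 0.0, 0.0 → max 0.0
Smallest max regret = 0.0 → D.

D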